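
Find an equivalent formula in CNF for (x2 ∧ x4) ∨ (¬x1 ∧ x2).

x2 ∧ (x4 ∨ ¬x1)

(x2 ∧ x4) ∨ (¬x1 ∧ x2)
⇔ (x2 ∨ ¬x1) ∧ (x2 ∨ x2) ∧ (x4 ∨ ¬x1) ∧ (x4 ∨ x2)
⇔ x2 ∧ (x4 ∨ ¬x1)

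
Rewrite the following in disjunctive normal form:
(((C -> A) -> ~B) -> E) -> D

(C & ~A & ~E) | (~B & ~E) | D

(((C -> A) -> ~B) -> E) -> D
≡ ~(((C -> A) -> ~B) -> E) | D   — eliminate ->
≡ ~(~((C -> A) -> ~B) | E) | D   — eliminate ->
≡ ~(~(~(C -> A) | ~B) | E) | D   — eliminate ->
≡ ~(~(~(~C | A) | ~B) | E) | D   — eliminate ->
≡ (~~(~(~C | A) | ~B) & ~E) | D   — De Morgan
≡ ((~(~C | A) | ~B) & ~E) | D   — double negation
≡ (((~~C & ~A) | ~B) & ~E) | D   — De Morgan
≡ (((C & ~A) | ~B) & ~E) | D   — double negation
≡ (C & ~A & ~E) | (~B & ~E) | D   — distribute & over |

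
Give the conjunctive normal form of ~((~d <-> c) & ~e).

(~d | c | e) & (~c | d | e)

~((~d <-> c) & ~e)
= ~((~d -> c) & (c -> ~d) & ~e)
= ~((~~d | c) & (c -> ~d) & ~e)
= ~((~~d | c) & (~c | ~d) & ~e)
= ~(~~d | c) | ~(~c | ~d) | ~~e
= (~~~d & ~c) | ~(~c | ~d) | ~~e
= (~d & ~c) | ~(~c | ~d) | ~~e
= (~d & ~c) | (~~c & ~~d) | ~~e
= (~d & ~c) | (c & ~~d) | ~~e
= (~d & ~c) | (c & d) | ~~e
= (~d & ~c) | (c & d) | e
= (~d | c | e) & (~d | d | e) & (~c | c | e) & (~c | d | e)
= (~d | c | e) & (~c | d | e)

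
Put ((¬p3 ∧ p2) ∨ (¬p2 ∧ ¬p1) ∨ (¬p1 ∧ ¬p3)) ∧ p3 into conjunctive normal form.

(¬p3 ∨ ¬p2) ∧ (¬p3 ∨ ¬p1) ∧ (p2 ∨ ¬p1) ∧ p3

((¬p3 ∧ p2) ∨ (¬p2 ∧ ¬p1) ∨ (¬p1 ∧ ¬p3)) ∧ p3
≡ (¬p3 ∨ ¬p2 ∨ ¬p1) ∧ (¬p3 ∨ ¬p2 ∨ ¬p3) ∧ (¬p3 ∨ ¬p1 ∨ ¬p1) ∧ (¬p3 ∨ ¬p1 ∨ ¬p3) ∧ (p2 ∨ ¬p2 ∨ ¬p1) ∧ (p2 ∨ ¬p2 ∨ ¬p3) ∧ (p2 ∨ ¬p1 ∨ ¬p1) ∧ (p2 ∨ ¬p1 ∨ ¬p3) ∧ p3   [distribute ∨ over ∧]
≡ (¬p3 ∨ ¬p2) ∧ (¬p3 ∨ ¬p1) ∧ (p2 ∨ ¬p1) ∧ p3   [simplify]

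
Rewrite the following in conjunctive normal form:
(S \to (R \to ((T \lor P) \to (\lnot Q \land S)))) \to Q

(S \lor Q) \land (R \lor Q) \land (T \lor P \lor Q) \land (Q \lor \lnot S)

(S \to (R \to ((T \lor P) \to (\lnot Q \land S)))) \to Q
= \lnot (S \to (R \to ((T \lor P) \to (\lnot Q \land S)))) \lor Q   — eliminate \to
= \lnot (\lnot S \lor (R \to ((T \lor P) \to (\lnot Q \land S)))) \lor Q   — eliminate \to
= \lnot (\lnot S \lor \lnot R \lor ((T \lor P) \to (\lnot Q \land S))) \lor Q   — eliminate \to
= \lnot (\lnot S \lor \lnot R \lor \lnot (T \lor P) \lor (\lnot Q \land S)) \lor Q   — eliminate \to
= (\lnot \lnot S \land \lnot \lnot R \land \lnot \lnot (T \lor P) \land \lnot (\lnot Q \land S)) \lor Q   — De Morgan
= (S \land \lnot \lnot R \land \lnot \lnot (T \lor P) \land \lnot (\lnot Q \land S)) \lor Q   — double negation
= (S \land R \land \lnot \lnot (T \lor P) \land \lnot (\lnot Q \land S)) \lor Q   — double negation
= (S \land R \land (T \lor P) \land \lnot (\lnot Q \land S)) \lor Q   — double negation
= (S \land R \land (T \lor P) \land (\lnot \lnot Q \lor \lnot S)) \lor Q   — De Morgan
= (S \land R \land (T \lor P) \land (Q \lor \lnot S)) \lor Q   — double negation
= (S \lor Q) \land (R \lor Q) \land (T \lor P \lor Q) \land (Q \lor \lnot S \lor Q)   — distribute \lor over \land
= (S \lor Q) \land (R \lor Q) \land (T \lor P \lor Q) \land (Q \lor \lnot S)   — simplify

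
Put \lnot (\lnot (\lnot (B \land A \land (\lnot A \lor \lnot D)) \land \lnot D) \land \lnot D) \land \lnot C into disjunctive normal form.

\lnot (\lnot (\lnot (B \land A \land (\lnot A \lor \lnot D)) \land \lnot D) \land \lnot D) \land \lnot C
= (\lnot \lnot (\lnot (B \land A \land (\lnot A \lor \lnot D)) \land \lnot D) \lor \lnot \lnot D) \land \lnot C
= ((\lnot (B \land A \land (\lnot A \lor \lnot D)) \land \lnot D) \lor \lnot \lnot D) \land \lnot C
= (((\lnot B \lor \lnot A \lor \lnot (\lnot A \lor \lnot D)) \land \lnot D) \lor \lnot \lnot D) \land \lnot C
= (((\lnot B \lor \lnot A \lor (\lnot \lnot A \land \lnot \lnot D)) \land \lnot D) \lor \lnot \lnot D) \land \lnot C
= (((\lnot B \lor \lnot A \lor (A \land \lnot \lnot D)) \land \lnot D) \lor \lnot \lnot D) \land \lnot C
= (((\lnot B \lor \lnot A \lor (A \land D)) \land \lnot D) \lor \lnot \lnot D) \land \lnot C
= (((\lnot B \lor \lnot A \lor (A \land D)) \land \lnot D) \lor D) \land \lnot C
= (\lnot B \land \lnot D \land \lnot C) \lor (\lnot A \land \lnot D \land \lnot C) \lor (A \land D \land \lnot D \land \lnot C) \lor (D \land \lnot C)
= (\lnot B \land \lnot D \land \lnot C) \lor (\lnot A \land \lnot D \land \lnot C) \lor (D \land \lnot C)

(\lnot B \land \lnot D \land \lnot C) \lor (\lnot A \land \lnot D \land \lnot C) \lor (D \land \lnot C)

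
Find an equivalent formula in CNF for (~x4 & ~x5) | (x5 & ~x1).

(~x4 | x5) & (~x4 | ~x1) & (~x5 | ~x1)

(~x4 & ~x5) | (x5 & ~x1)
≡ (~x4 | x5) & (~x4 | ~x1) & (~x5 | x5) & (~x5 | ~x1)
≡ (~x4 | x5) & (~x4 | ~x1) & (~x5 | ~x1)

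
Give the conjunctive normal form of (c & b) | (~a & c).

c & (b | ~a)

(c & b) | (~a & c)
≡ (c | ~a) & (c | c) & (b | ~a) & (b | c)
≡ c & (b | ~a)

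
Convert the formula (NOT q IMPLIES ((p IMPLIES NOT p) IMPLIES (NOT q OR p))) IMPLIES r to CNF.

(NOT q IMPLIES ((p IMPLIES NOT p) IMPLIES (NOT q OR p))) IMPLIES r
⇔ NOT (NOT q IMPLIES ((p IMPLIES NOT p) IMPLIES (NOT q OR p))) OR r   (eliminate IMPLIES)
⇔ NOT (NOT NOT q OR ((p IMPLIES NOT p) IMPLIES (NOT q OR p))) OR r   (eliminate IMPLIES)
⇔ NOT (NOT NOT q OR NOT (p IMPLIES NOT p) OR NOT q OR p) OR r   (eliminate IMPLIES)
⇔ NOT (NOT NOT q OR NOT (NOT p OR NOT p) OR NOT q OR p) OR r   (eliminate IMPLIES)
⇔ (NOT NOT NOT q AND NOT NOT (NOT p OR NOT p) AND NOT NOT q AND NOT p) OR r   (De Morgan)
⇔ (NOT q AND NOT NOT (NOT p OR NOT p) AND NOT NOT q AND NOT p) OR r   (double negation)
⇔ (NOT q AND (NOT p OR NOT p) AND NOT NOT q AND NOT p) OR r   (double negation)
⇔ (NOT q AND (NOT p OR NOT p) AND q AND NOT p) OR r   (double negation)
⇔ (NOT q OR r) AND (NOT p OR NOT p OR r) AND (q OR r) AND (NOT p OR r)   (distribute OR over AND)
⇔ (NOT q OR r) AND (NOT p OR r) AND (q OR r)   (simplify)

(NOT q OR r) AND (NOT p OR r) AND (q OR r)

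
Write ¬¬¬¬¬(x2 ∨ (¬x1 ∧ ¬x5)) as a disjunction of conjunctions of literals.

(¬x2 ∧ x1) ∨ (¬x2 ∧ x5)

¬¬¬¬¬(x2 ∨ (¬x1 ∧ ¬x5))
⇔ ¬¬¬(x2 ∨ (¬x1 ∧ ¬x5))   [double negation]
⇔ ¬(x2 ∨ (¬x1 ∧ ¬x5))   [double negation]
⇔ ¬x2 ∧ ¬(¬x1 ∧ ¬x5)   [De Morgan]
⇔ ¬x2 ∧ (¬¬x1 ∨ ¬¬x5)   [De Morgan]
⇔ ¬x2 ∧ (x1 ∨ ¬¬x5)   [double negation]
⇔ ¬x2 ∧ (x1 ∨ x5)   [double negation]
⇔ (¬x2 ∧ x1) ∨ (¬x2 ∧ x5)   [distribute ∧ over ∨]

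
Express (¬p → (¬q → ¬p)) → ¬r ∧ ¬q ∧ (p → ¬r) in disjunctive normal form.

¬r ∧ ¬q

(¬p → (¬q → ¬p)) → ¬r ∧ ¬q ∧ (p → ¬r)
= ¬(¬p → (¬q → ¬p)) ∨ ¬r ∧ ¬q ∧ (p → ¬r)   — eliminate →
= ¬(¬¬p ∨ (¬q → ¬p)) ∨ ¬r ∧ ¬q ∧ (p → ¬r)   — eliminate →
= ¬(¬¬p ∨ ¬¬q ∨ ¬p) ∨ ¬r ∧ ¬q ∧ (p → ¬r)   — eliminate →
= ¬(¬¬p ∨ ¬¬q ∨ ¬p) ∨ ¬r ∧ ¬q ∧ (¬p ∨ ¬r)   — eliminate →
= ¬¬¬p ∧ ¬¬¬q ∧ ¬¬p ∨ ¬r ∧ ¬q ∧ (¬p ∨ ¬r)   — De Morgan
= ¬p ∧ ¬¬¬q ∧ ¬¬p ∨ ¬r ∧ ¬q ∧ (¬p ∨ ¬r)   — double negation
= ¬p ∧ ¬q ∧ ¬¬p ∨ ¬r ∧ ¬q ∧ (¬p ∨ ¬r)   — double negation
= ¬p ∧ ¬q ∧ p ∨ ¬r ∧ ¬q ∧ (¬p ∨ ¬r)   — double negation
= ¬p ∧ ¬q ∧ p ∨ ¬r ∧ ¬q ∧ ¬p ∨ ¬r ∧ ¬q ∧ ¬r   — distribute ∧ over ∨
= ¬r ∧ ¬q   — simplify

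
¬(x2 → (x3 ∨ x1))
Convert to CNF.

x2 ∧ ¬x3 ∧ ¬x1

¬(x2 → (x3 ∨ x1))
≡ ¬(¬x2 ∨ x3 ∨ x1)
≡ ¬¬x2 ∧ ¬x3 ∧ ¬x1
≡ x2 ∧ ¬x3 ∧ ¬x1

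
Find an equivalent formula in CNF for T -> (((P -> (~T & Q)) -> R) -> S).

(~T | ~P | S) & (~T | ~R | S)

T -> (((P -> (~T & Q)) -> R) -> S)
⇔ ~T | (((P -> (~T & Q)) -> R) -> S)   — eliminate ->
⇔ ~T | ~((P -> (~T & Q)) -> R) | S   — eliminate ->
⇔ ~T | ~(~(P -> (~T & Q)) | R) | S   — eliminate ->
⇔ ~T | ~(~(~P | (~T & Q)) | R) | S   — eliminate ->
⇔ ~T | (~~(~P | (~T & Q)) & ~R) | S   — De Morgan
⇔ ~T | ((~P | (~T & Q)) & ~R) | S   — double negation
⇔ (~T | ~P | ~T | S) & (~T | ~P | Q | S) & (~T | ~R | S)   — distribute | over &
⇔ (~T | ~P | S) & (~T | ~R | S)   — simplify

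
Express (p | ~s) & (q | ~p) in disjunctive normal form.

(p & q) | (~s & q) | (~s & ~p)

(p | ~s) & (q | ~p)
≡ (p & q) | (p & ~p) | (~s & q) | (~s & ~p)
≡ (p & q) | (~s & q) | (~s & ~p)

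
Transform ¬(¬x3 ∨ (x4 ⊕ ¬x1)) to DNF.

(x3 ∧ ¬x4 ∧ x1) ∨ (x3 ∧ ¬x1 ∧ x4)

¬(¬x3 ∨ (x4 ⊕ ¬x1))
⇔ ¬(¬x3 ∨ (x4 ∧ ¬¬x1) ∨ (¬x4 ∧ ¬x1))   (expand ⊕)
⇔ ¬¬x3 ∧ ¬(x4 ∧ ¬¬x1) ∧ ¬(¬x4 ∧ ¬x1)   (De Morgan)
⇔ x3 ∧ ¬(x4 ∧ ¬¬x1) ∧ ¬(¬x4 ∧ ¬x1)   (double negation)
⇔ x3 ∧ (¬x4 ∨ ¬¬¬x1) ∧ ¬(¬x4 ∧ ¬x1)   (De Morgan)
⇔ x3 ∧ (¬x4 ∨ ¬x1) ∧ ¬(¬x4 ∧ ¬x1)   (double negation)
⇔ x3 ∧ (¬x4 ∨ ¬x1) ∧ (¬¬x4 ∨ ¬¬x1)   (De Morgan)
⇔ x3 ∧ (¬x4 ∨ ¬x1) ∧ (x4 ∨ ¬¬x1)   (double negation)
⇔ x3 ∧ (¬x4 ∨ ¬x1) ∧ (x4 ∨ x1)   (double negation)
⇔ (x3 ∧ ¬x4 ∧ x4) ∨ (x3 ∧ ¬x4 ∧ x1) ∨ (x3 ∧ ¬x1 ∧ x4) ∨ (x3 ∧ ¬x1 ∧ x1)   (distribute ∧ over ∨)
⇔ (x3 ∧ ¬x4 ∧ x1) ∨ (x3 ∧ ¬x1 ∧ x4)   (simplify)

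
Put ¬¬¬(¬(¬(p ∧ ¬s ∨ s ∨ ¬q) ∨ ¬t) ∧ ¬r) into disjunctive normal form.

¬p ∧ ¬s ∧ q ∨ ¬t ∨ r

¬¬¬(¬(¬(p ∧ ¬s ∨ s ∨ ¬q) ∨ ¬t) ∧ ¬r)
= ¬(¬(¬(p ∧ ¬s ∨ s ∨ ¬q) ∨ ¬t) ∧ ¬r)   [double negation]
= ¬¬(¬(p ∧ ¬s ∨ s ∨ ¬q) ∨ ¬t) ∨ ¬¬r   [De Morgan]
= ¬(p ∧ ¬s ∨ s ∨ ¬q) ∨ ¬t ∨ ¬¬r   [double negation]
= ¬(p ∧ ¬s) ∧ ¬s ∧ ¬¬q ∨ ¬t ∨ ¬¬r   [De Morgan]
= (¬p ∨ ¬¬s) ∧ ¬s ∧ ¬¬q ∨ ¬t ∨ ¬¬r   [De Morgan]
= (¬p ∨ s) ∧ ¬s ∧ ¬¬q ∨ ¬t ∨ ¬¬r   [double negation]
= (¬p ∨ s) ∧ ¬s ∧ q ∨ ¬t ∨ ¬¬r   [double negation]
= (¬p ∨ s) ∧ ¬s ∧ q ∨ ¬t ∨ r   [double negation]
= ¬p ∧ ¬s ∧ q ∨ s ∧ ¬s ∧ q ∨ ¬t ∨ r   [distribute ∧ over ∨]
= ¬p ∧ ¬s ∧ q ∨ ¬t ∨ r   [simplify]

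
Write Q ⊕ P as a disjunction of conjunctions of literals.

Q ⊕ P
= (Q ∧ ¬P) ∨ (¬Q ∧ P)   [expand ⊕]

(Q ∧ ¬P) ∨ (¬Q ∧ P)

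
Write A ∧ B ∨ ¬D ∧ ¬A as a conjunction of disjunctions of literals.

A ∧ B ∨ ¬D ∧ ¬A
= (A ∨ ¬D) ∧ (A ∨ ¬A) ∧ (B ∨ ¬D) ∧ (B ∨ ¬A)   [distribute ∨ over ∧]
= (A ∨ ¬D) ∧ (B ∨ ¬D) ∧ (B ∨ ¬A)   [simplify]

(A ∨ ¬D) ∧ (B ∨ ¬D) ∧ (B ∨ ¬A)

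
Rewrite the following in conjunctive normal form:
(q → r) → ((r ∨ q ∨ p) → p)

¬r ∨ p

(q → r) → ((r ∨ q ∨ p) → p)
≡ ¬(q → r) ∨ ((r ∨ q ∨ p) → p)   [eliminate →]
≡ ¬(¬q ∨ r) ∨ ((r ∨ q ∨ p) → p)   [eliminate →]
≡ ¬(¬q ∨ r) ∨ ¬(r ∨ q ∨ p) ∨ p   [eliminate →]
≡ (¬¬q ∧ ¬r) ∨ ¬(r ∨ q ∨ p) ∨ p   [De Morgan]
≡ (q ∧ ¬r) ∨ ¬(r ∨ q ∨ p) ∨ p   [double negation]
≡ (q ∧ ¬r) ∨ (¬r ∧ ¬q ∧ ¬p) ∨ p   [De Morgan]
≡ (q ∨ ¬r ∨ p) ∧ (q ∨ ¬q ∨ p) ∧ (q ∨ ¬p ∨ p) ∧ (¬r ∨ ¬r ∨ p) ∧ (¬r ∨ ¬q ∨ p) ∧ (¬r ∨ ¬p ∨ p)   [distribute ∨ over ∧]
≡ ¬r ∨ p   [simplify]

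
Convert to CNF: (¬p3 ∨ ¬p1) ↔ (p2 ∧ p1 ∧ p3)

p3 ∧ p1 ∧ (¬p2 ∨ ¬p1 ∨ ¬p3)

(¬p3 ∨ ¬p1) ↔ (p2 ∧ p1 ∧ p3)
= ((¬p3 ∨ ¬p1) → (p2 ∧ p1 ∧ p3)) ∧ ((p2 ∧ p1 ∧ p3) → (¬p3 ∨ ¬p1))   (eliminate ↔)
= (¬(¬p3 ∨ ¬p1) ∨ (p2 ∧ p1 ∧ p3)) ∧ ((p2 ∧ p1 ∧ p3) → (¬p3 ∨ ¬p1))   (eliminate →)
= (¬(¬p3 ∨ ¬p1) ∨ (p2 ∧ p1 ∧ p3)) ∧ (¬(p2 ∧ p1 ∧ p3) ∨ ¬p3 ∨ ¬p1)   (eliminate →)
= ((¬¬p3 ∧ ¬¬p1) ∨ (p2 ∧ p1 ∧ p3)) ∧ (¬(p2 ∧ p1 ∧ p3) ∨ ¬p3 ∨ ¬p1)   (De Morgan)
= ((p3 ∧ ¬¬p1) ∨ (p2 ∧ p1 ∧ p3)) ∧ (¬(p2 ∧ p1 ∧ p3) ∨ ¬p3 ∨ ¬p1)   (double negation)
= ((p3 ∧ p1) ∨ (p2 ∧ p1 ∧ p3)) ∧ (¬(p2 ∧ p1 ∧ p3) ∨ ¬p3 ∨ ¬p1)   (double negation)
= ((p3 ∧ p1) ∨ (p2 ∧ p1 ∧ p3)) ∧ (¬p2 ∨ ¬p1 ∨ ¬p3 ∨ ¬p3 ∨ ¬p1)   (De Morgan)
= (p3 ∨ p2) ∧ (p3 ∨ p1) ∧ (p3 ∨ p3) ∧ (p1 ∨ p2) ∧ (p1 ∨ p1) ∧ (p1 ∨ p3) ∧ (¬p2 ∨ ¬p1 ∨ ¬p3 ∨ ¬p3 ∨ ¬p1)   (distribute ∨ over ∧)
= p3 ∧ p1 ∧ (¬p2 ∨ ¬p1 ∨ ¬p3)   (simplify)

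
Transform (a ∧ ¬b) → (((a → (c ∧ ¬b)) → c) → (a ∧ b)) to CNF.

(a ∧ ¬b) → (((a → (c ∧ ¬b)) → c) → (a ∧ b))
≡ ¬(a ∧ ¬b) ∨ (((a → (c ∧ ¬b)) → c) → (a ∧ b))   (eliminate →)
≡ ¬(a ∧ ¬b) ∨ ¬((a → (c ∧ ¬b)) → c) ∨ (a ∧ b)   (eliminate →)
≡ ¬(a ∧ ¬b) ∨ ¬(¬(a → (c ∧ ¬b)) ∨ c) ∨ (a ∧ b)   (eliminate →)
≡ ¬(a ∧ ¬b) ∨ ¬(¬(¬a ∨ (c ∧ ¬b)) ∨ c) ∨ (a ∧ b)   (eliminate →)
≡ ¬a ∨ ¬¬b ∨ ¬(¬(¬a ∨ (c ∧ ¬b)) ∨ c) ∨ (a ∧ b)   (De Morgan)
≡ ¬a ∨ b ∨ ¬(¬(¬a ∨ (c ∧ ¬b)) ∨ c) ∨ (a ∧ b)   (double negation)
≡ ¬a ∨ b ∨ (¬¬(¬a ∨ (c ∧ ¬b)) ∧ ¬c) ∨ (a ∧ b)   (De Morgan)
≡ ¬a ∨ b ∨ ((¬a ∨ (c ∧ ¬b)) ∧ ¬c) ∨ (a ∧ b)   (double negation)
≡ (¬a ∨ b ∨ ¬a ∨ c ∨ a) ∧ (¬a ∨ b ∨ ¬a ∨ c ∨ b) ∧ (¬a ∨ b ∨ ¬a ∨ ¬b ∨ a) ∧ (¬a ∨ b ∨ ¬a ∨ ¬b ∨ b) ∧ (¬a ∨ b ∨ ¬c ∨ a) ∧ (¬a ∨ b ∨ ¬c ∨ b)   (distribute ∨ over ∧)
≡ (¬a ∨ b ∨ c) ∧ (¬a ∨ b ∨ ¬c)   (simplify)

(¬a ∨ b ∨ c) ∧ (¬a ∨ b ∨ ¬c)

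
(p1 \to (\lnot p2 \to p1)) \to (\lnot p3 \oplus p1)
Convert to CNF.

(p1 \to (\lnot p2 \to p1)) \to (\lnot p3 \oplus p1)
≡ \lnot (p1 \to (\lnot p2 \to p1)) \lor (\lnot p3 \oplus p1)
≡ \lnot (\lnot p1 \lor (\lnot p2 \to p1)) \lor (\lnot p3 \oplus p1)
≡ \lnot (\lnot p1 \lor \lnot \lnot p2 \lor p1) \lor (\lnot p3 \oplus p1)
≡ \lnot (\lnot p1 \lor \lnot \lnot p2 \lor p1) \lor ((\lnot p3 \lor p1) \land \lnot (\lnot p3 \land p1))
≡ (\lnot \lnot p1 \land \lnot \lnot \lnot p2 \land \lnot p1) \lor ((\lnot p3 \lor p1) \land \lnot (\lnot p3 \land p1))
≡ (p1 \land \lnot \lnot \lnot p2 \land \lnot p1) \lor ((\lnot p3 \lor p1) \land \lnot (\lnot p3 \land p1))
≡ (p1 \land \lnot p2 \land \lnot p1) \lor ((\lnot p3 \lor p1) \land \lnot (\lnot p3 \land p1))
≡ (p1 \land \lnot p2 \land \lnot p1) \lor ((\lnot p3 \lor p1) \land (\lnot \lnot p3 \lor \lnot p1))
≡ (p1 \land \lnot p2 \land \lnot p1) \lor ((\lnot p3 \lor p1) \land (p3 \lor \lnot p1))
≡ (p1 \lor \lnot p3 \lor p1) \land (p1 \lor p3 \lor \lnot p1) \land (\lnot p2 \lor \lnot p3 \lor p1) \land (\lnot p2 \lor p3 \lor \lnot p1) \land (\lnot p1 \lor \lnot p3 \lor p1) \land (\lnot p1 \lor p3 \lor \lnot p1)
≡ (p1 \lor \lnot p3) \land (\lnot p1 \lor p3)

(p1 \lor \lnot p3) \land (\lnot p1 \lor p3)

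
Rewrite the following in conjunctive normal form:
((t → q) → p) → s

((t → q) → p) → s
= ¬((t → q) → p) ∨ s   [eliminate →]
= ¬(¬(t → q) ∨ p) ∨ s   [eliminate →]
= ¬(¬(¬t ∨ q) ∨ p) ∨ s   [eliminate →]
= ¬¬(¬t ∨ q) ∧ ¬p ∨ s   [De Morgan]
= (¬t ∨ q) ∧ ¬p ∨ s   [double negation]
= (¬t ∨ q ∨ s) ∧ (¬p ∨ s)   [distribute ∨ over ∧]

(¬t ∨ q ∨ s) ∧ (¬p ∨ s)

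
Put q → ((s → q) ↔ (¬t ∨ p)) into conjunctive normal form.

q → ((s → q) ↔ (¬t ∨ p))
= ¬q ∨ ((s → q) ↔ (¬t ∨ p))   [eliminate →]
= ¬q ∨ (((s → q) → (¬t ∨ p)) ∧ ((¬t ∨ p) → (s → q)))   [eliminate ↔]
= ¬q ∨ ((¬(s → q) ∨ ¬t ∨ p) ∧ ((¬t ∨ p) → (s → q)))   [eliminate →]
= ¬q ∨ ((¬(¬s ∨ q) ∨ ¬t ∨ p) ∧ ((¬t ∨ p) → (s → q)))   [eliminate →]
= ¬q ∨ ((¬(¬s ∨ q) ∨ ¬t ∨ p) ∧ (¬(¬t ∨ p) ∨ (s → q)))   [eliminate →]
= ¬q ∨ ((¬(¬s ∨ q) ∨ ¬t ∨ p) ∧ (¬(¬t ∨ p) ∨ ¬s ∨ q))   [eliminate →]
= ¬q ∨ (((¬¬s ∧ ¬q) ∨ ¬t ∨ p) ∧ (¬(¬t ∨ p) ∨ ¬s ∨ q))   [De Morgan]
= ¬q ∨ (((s ∧ ¬q) ∨ ¬t ∨ p) ∧ (¬(¬t ∨ p) ∨ ¬s ∨ q))   [double negation]
= ¬q ∨ (((s ∧ ¬q) ∨ ¬t ∨ p) ∧ ((¬¬t ∧ ¬p) ∨ ¬s ∨ q))   [De Morgan]
= ¬q ∨ (((s ∧ ¬q) ∨ ¬t ∨ p) ∧ ((t ∧ ¬p) ∨ ¬s ∨ q))   [double negation]
= (¬q ∨ s ∨ ¬t ∨ p) ∧ (¬q ∨ ¬q ∨ ¬t ∨ p) ∧ (¬q ∨ t ∨ ¬s ∨ q) ∧ (¬q ∨ ¬p ∨ ¬s ∨ q)   [distribute ∨ over ∧]
= ¬q ∨ ¬t ∨ p   [simplify]

¬q ∨ ¬t ∨ p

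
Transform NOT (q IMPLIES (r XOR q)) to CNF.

q AND (NOT q OR r)

NOT (q IMPLIES (r XOR q))
≡ NOT (NOT q OR (r XOR q))   [eliminate IMPLIES]
≡ NOT (NOT q OR ((r OR q) AND NOT (r AND q)))   [expand XOR]
≡ NOT NOT q AND NOT ((r OR q) AND NOT (r AND q))   [De Morgan]
≡ q AND NOT ((r OR q) AND NOT (r AND q))   [double negation]
≡ q AND (NOT (r OR q) OR NOT NOT (r AND q))   [De Morgan]
≡ q AND ((NOT r AND NOT q) OR NOT NOT (r AND q))   [De Morgan]
≡ q AND ((NOT r AND NOT q) OR (r AND q))   [double negation]
≡ q AND (NOT r OR r) AND (NOT r OR q) AND (NOT q OR r) AND (NOT q OR q)   [distribute OR over AND]
≡ q AND (NOT q OR r)   [simplify]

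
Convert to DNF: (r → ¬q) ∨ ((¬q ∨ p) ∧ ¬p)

¬r ∨ ¬q

(r → ¬q) ∨ ((¬q ∨ p) ∧ ¬p)
⇔ ¬r ∨ ¬q ∨ ((¬q ∨ p) ∧ ¬p)   — eliminate →
⇔ ¬r ∨ ¬q ∨ (¬q ∧ ¬p) ∨ (p ∧ ¬p)   — distribute ∧ over ∨
⇔ ¬r ∨ ¬q   — simplify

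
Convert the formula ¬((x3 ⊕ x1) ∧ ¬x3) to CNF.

¬((x3 ⊕ x1) ∧ ¬x3)
≡ ¬((x3 ∨ x1) ∧ ¬(x3 ∧ x1) ∧ ¬x3)
≡ ¬(x3 ∨ x1) ∨ ¬¬(x3 ∧ x1) ∨ ¬¬x3
≡ (¬x3 ∧ ¬x1) ∨ ¬¬(x3 ∧ x1) ∨ ¬¬x3
≡ (¬x3 ∧ ¬x1) ∨ (x3 ∧ x1) ∨ ¬¬x3
≡ (¬x3 ∧ ¬x1) ∨ (x3 ∧ x1) ∨ x3
≡ (¬x3 ∨ x3 ∨ x3) ∧ (¬x3 ∨ x1 ∨ x3) ∧ (¬x1 ∨ x3 ∨ x3) ∧ (¬x1 ∨ x1 ∨ x3)
≡ ¬x1 ∨ x3

¬x1 ∨ x3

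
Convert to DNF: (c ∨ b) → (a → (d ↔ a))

(¬c ∧ ¬b) ∨ ¬a ∨ (a ∧ d)

(c ∨ b) → (a → (d ↔ a))
≡ ¬(c ∨ b) ∨ (a → (d ↔ a))
≡ ¬(c ∨ b) ∨ ¬a ∨ (d ↔ a)
≡ ¬(c ∨ b) ∨ ¬a ∨ ((d → a) ∧ (a → d))
≡ ¬(c ∨ b) ∨ ¬a ∨ ((¬d ∨ a) ∧ (a → d))
≡ ¬(c ∨ b) ∨ ¬a ∨ ((¬d ∨ a) ∧ (¬a ∨ d))
≡ (¬c ∧ ¬b) ∨ ¬a ∨ ((¬d ∨ a) ∧ (¬a ∨ d))
≡ (¬c ∧ ¬b) ∨ ¬a ∨ (¬d ∧ ¬a) ∨ (¬d ∧ d) ∨ (a ∧ ¬a) ∨ (a ∧ d)
≡ (¬c ∧ ¬b) ∨ ¬a ∨ (a ∧ d)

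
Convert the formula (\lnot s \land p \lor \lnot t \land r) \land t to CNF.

(\lnot s \land p \lor \lnot t \land r) \land t
⇔ (\lnot s \lor \lnot t) \land (\lnot s \lor r) \land (p \lor \lnot t) \land (p \lor r) \land t   — distribute \lor over \land

(\lnot s \lor \lnot t) \land (\lnot s \lor r) \land (p \lor \lnot t) \land (p \lor r) \land t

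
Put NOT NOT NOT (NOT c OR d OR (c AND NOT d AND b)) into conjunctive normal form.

c AND NOT d AND (NOT c OR d OR NOT b)

NOT NOT NOT (NOT c OR d OR (c AND NOT d AND b))
⇔ NOT (NOT c OR d OR (c AND NOT d AND b))   (double negation)
⇔ NOT NOT c AND NOT d AND NOT (c AND NOT d AND b)   (De Morgan)
⇔ c AND NOT d AND NOT (c AND NOT d AND b)   (double negation)
⇔ c AND NOT d AND (NOT c OR NOT NOT d OR NOT b)   (De Morgan)
⇔ c AND NOT d AND (NOT c OR d OR NOT b)   (double negation)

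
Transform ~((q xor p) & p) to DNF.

(p & q) | ~p

~((q xor p) & p)
≡ ~(((q & ~p) | (~q & p)) & p)   [expand xor]
≡ ~((q & ~p) | (~q & p)) | ~p   [De Morgan]
≡ (~(q & ~p) & ~(~q & p)) | ~p   [De Morgan]
≡ ((~q | ~~p) & ~(~q & p)) | ~p   [De Morgan]
≡ ((~q | p) & ~(~q & p)) | ~p   [double negation]
≡ ((~q | p) & (~~q | ~p)) | ~p   [De Morgan]
≡ ((~q | p) & (q | ~p)) | ~p   [double negation]
≡ (~q & q) | (~q & ~p) | (p & q) | (p & ~p) | ~p   [distribute & over |]
≡ (p & q) | ~p   [simplify]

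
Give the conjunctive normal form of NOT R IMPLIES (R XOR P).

NOT R IMPLIES (R XOR P)
≡ NOT NOT R OR (R XOR P)   [eliminate IMPLIES]
≡ NOT NOT R OR ((R OR P) AND NOT (R AND P))   [expand XOR]
≡ R OR ((R OR P) AND NOT (R AND P))   [double negation]
≡ R OR ((R OR P) AND (NOT R OR NOT P))   [De Morgan]
≡ (R OR R OR P) AND (R OR NOT R OR NOT P)   [distribute OR over AND]
≡ R OR P   [simplify]

R OR P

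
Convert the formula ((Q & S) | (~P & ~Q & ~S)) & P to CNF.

((Q & S) | (~P & ~Q & ~S)) & P
≡ (Q | ~P) & (Q | ~Q) & (Q | ~S) & (S | ~P) & (S | ~Q) & (S | ~S) & P   [distribute | over &]
≡ (Q | ~P) & (Q | ~S) & (S | ~P) & (S | ~Q) & P   [simplify]

(Q | ~P) & (Q | ~S) & (S | ~P) & (S | ~Q) & P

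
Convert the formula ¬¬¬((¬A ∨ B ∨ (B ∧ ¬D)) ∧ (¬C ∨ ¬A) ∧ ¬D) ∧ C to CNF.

(A ∨ D) ∧ C

¬¬¬((¬A ∨ B ∨ (B ∧ ¬D)) ∧ (¬C ∨ ¬A) ∧ ¬D) ∧ C
= ¬((¬A ∨ B ∨ (B ∧ ¬D)) ∧ (¬C ∨ ¬A) ∧ ¬D) ∧ C   [double negation]
= (¬(¬A ∨ B ∨ (B ∧ ¬D)) ∨ ¬(¬C ∨ ¬A) ∨ ¬¬D) ∧ C   [De Morgan]
= ((¬¬A ∧ ¬B ∧ ¬(B ∧ ¬D)) ∨ ¬(¬C ∨ ¬A) ∨ ¬¬D) ∧ C   [De Morgan]
= ((A ∧ ¬B ∧ ¬(B ∧ ¬D)) ∨ ¬(¬C ∨ ¬A) ∨ ¬¬D) ∧ C   [double negation]
= ((A ∧ ¬B ∧ (¬B ∨ ¬¬D)) ∨ ¬(¬C ∨ ¬A) ∨ ¬¬D) ∧ C   [De Morgan]
= ((A ∧ ¬B ∧ (¬B ∨ D)) ∨ ¬(¬C ∨ ¬A) ∨ ¬¬D) ∧ C   [double negation]
= ((A ∧ ¬B ∧ (¬B ∨ D)) ∨ (¬¬C ∧ ¬¬A) ∨ ¬¬D) ∧ C   [De Morgan]
= ((A ∧ ¬B ∧ (¬B ∨ D)) ∨ (C ∧ ¬¬A) ∨ ¬¬D) ∧ C   [double negation]
= ((A ∧ ¬B ∧ (¬B ∨ D)) ∨ (C ∧ A) ∨ ¬¬D) ∧ C   [double negation]
= ((A ∧ ¬B ∧ (¬B ∨ D)) ∨ (C ∧ A) ∨ D) ∧ C   [double negation]
= (A ∨ C ∨ D) ∧ (A ∨ A ∨ D) ∧ (¬B ∨ C ∨ D) ∧ (¬B ∨ A ∨ D) ∧ (¬B ∨ D ∨ C ∨ D) ∧ (¬B ∨ D ∨ A ∨ D) ∧ C   [distribute ∨ over ∧]
= (A ∨ D) ∧ C   [simplify]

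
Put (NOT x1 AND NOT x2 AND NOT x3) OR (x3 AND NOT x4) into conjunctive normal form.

(NOT x1 OR x3) AND (NOT x1 OR NOT x4) AND (NOT x2 OR x3) AND (NOT x2 OR NOT x4) AND (NOT x3 OR NOT x4)

(NOT x1 AND NOT x2 AND NOT x3) OR (x3 AND NOT x4)
= (NOT x1 OR x3) AND (NOT x1 OR NOT x4) AND (NOT x2 OR x3) AND (NOT x2 OR NOT x4) AND (NOT x3 OR x3) AND (NOT x3 OR NOT x4)   [distribute OR over AND]
= (NOT x1 OR x3) AND (NOT x1 OR NOT x4) AND (NOT x2 OR x3) AND (NOT x2 OR NOT x4) AND (NOT x3 OR NOT x4)   [simplify]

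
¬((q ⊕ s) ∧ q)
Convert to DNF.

¬((q ⊕ s) ∧ q)
⇔ ¬(((q ∧ ¬s) ∨ (¬q ∧ s)) ∧ q)   [expand ⊕]
⇔ ¬((q ∧ ¬s) ∨ (¬q ∧ s)) ∨ ¬q   [De Morgan]
⇔ (¬(q ∧ ¬s) ∧ ¬(¬q ∧ s)) ∨ ¬q   [De Morgan]
⇔ ((¬q ∨ ¬¬s) ∧ ¬(¬q ∧ s)) ∨ ¬q   [De Morgan]
⇔ ((¬q ∨ s) ∧ ¬(¬q ∧ s)) ∨ ¬q   [double negation]
⇔ ((¬q ∨ s) ∧ (¬¬q ∨ ¬s)) ∨ ¬q   [De Morgan]
⇔ ((¬q ∨ s) ∧ (q ∨ ¬s)) ∨ ¬q   [double negation]
⇔ (¬q ∧ q) ∨ (¬q ∧ ¬s) ∨ (s ∧ q) ∨ (s ∧ ¬s) ∨ ¬q   [distribute ∧ over ∨]
⇔ (s ∧ q) ∨ ¬q   [simplify]

(s ∧ q) ∨ ¬q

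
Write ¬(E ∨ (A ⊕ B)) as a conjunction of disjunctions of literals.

¬E ∧ (¬A ∨ B) ∧ (¬B ∨ A)

¬(E ∨ (A ⊕ B))
≡ ¬(E ∨ ((A ∨ B) ∧ ¬(A ∧ B)))   [expand ⊕]
≡ ¬E ∧ ¬((A ∨ B) ∧ ¬(A ∧ B))   [De Morgan]
≡ ¬E ∧ (¬(A ∨ B) ∨ ¬¬(A ∧ B))   [De Morgan]
≡ ¬E ∧ ((¬A ∧ ¬B) ∨ ¬¬(A ∧ B))   [De Morgan]
≡ ¬E ∧ ((¬A ∧ ¬B) ∨ (A ∧ B))   [double negation]
≡ ¬E ∧ (¬A ∨ A) ∧ (¬A ∨ B) ∧ (¬B ∨ A) ∧ (¬B ∨ B)   [distribute ∨ over ∧]
≡ ¬E ∧ (¬A ∨ B) ∧ (¬B ∨ A)   [simplify]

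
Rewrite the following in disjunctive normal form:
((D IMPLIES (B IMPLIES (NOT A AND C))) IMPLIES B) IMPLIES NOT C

NOT B OR NOT C

((D IMPLIES (B IMPLIES (NOT A AND C))) IMPLIES B) IMPLIES NOT C
= NOT ((D IMPLIES (B IMPLIES (NOT A AND C))) IMPLIES B) OR NOT C   [eliminate IMPLIES]
= NOT (NOT (D IMPLIES (B IMPLIES (NOT A AND C))) OR B) OR NOT C   [eliminate IMPLIES]
= NOT (NOT (NOT D OR (B IMPLIES (NOT A AND C))) OR B) OR NOT C   [eliminate IMPLIES]
= NOT (NOT (NOT D OR NOT B OR (NOT A AND C)) OR B) OR NOT C   [eliminate IMPLIES]
= (NOT NOT (NOT D OR NOT B OR (NOT A AND C)) AND NOT B) OR NOT C   [De Morgan]
= ((NOT D OR NOT B OR (NOT A AND C)) AND NOT B) OR NOT C   [double negation]
= (NOT D AND NOT B) OR (NOT B AND NOT B) OR (NOT A AND C AND NOT B) OR NOT C   [distribute AND over OR]
= NOT B OR NOT C   [simplify]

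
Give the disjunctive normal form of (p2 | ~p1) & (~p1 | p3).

(p2 & p3) | ~p1

(p2 | ~p1) & (~p1 | p3)
≡ (p2 & ~p1) | (p2 & p3) | (~p1 & ~p1) | (~p1 & p3)   (distribute & over |)
≡ (p2 & p3) | ~p1   (simplify)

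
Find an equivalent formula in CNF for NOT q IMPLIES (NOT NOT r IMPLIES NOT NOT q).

NOT q IMPLIES (NOT NOT r IMPLIES NOT NOT q)
≡ NOT NOT q OR (NOT NOT r IMPLIES NOT NOT q)   [eliminate IMPLIES]
≡ NOT NOT q OR NOT NOT NOT r OR NOT NOT q   [eliminate IMPLIES]
≡ q OR NOT NOT NOT r OR NOT NOT q   [double negation]
≡ q OR NOT r OR NOT NOT q   [double negation]
≡ q OR NOT r OR q   [double negation]
≡ q OR NOT r   [simplify]

q OR NOT r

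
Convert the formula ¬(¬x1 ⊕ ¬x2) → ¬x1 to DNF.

¬(¬x1 ⊕ ¬x2) → ¬x1
≡ ¬¬(¬x1 ⊕ ¬x2) ∨ ¬x1   (eliminate →)
≡ ¬¬((¬x1 ∧ ¬¬x2) ∨ (¬¬x1 ∧ ¬x2)) ∨ ¬x1   (expand ⊕)
≡ (¬x1 ∧ ¬¬x2) ∨ (¬¬x1 ∧ ¬x2) ∨ ¬x1   (double negation)
≡ (¬x1 ∧ x2) ∨ (¬¬x1 ∧ ¬x2) ∨ ¬x1   (double negation)
≡ (¬x1 ∧ x2) ∨ (x1 ∧ ¬x2) ∨ ¬x1   (double negation)
≡ (x1 ∧ ¬x2) ∨ ¬x1   (simplify)

(x1 ∧ ¬x2) ∨ ¬x1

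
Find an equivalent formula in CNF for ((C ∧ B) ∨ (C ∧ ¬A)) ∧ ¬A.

C ∧ ¬A

((C ∧ B) ∨ (C ∧ ¬A)) ∧ ¬A
≡ (C ∨ C) ∧ (C ∨ ¬A) ∧ (B ∨ C) ∧ (B ∨ ¬A) ∧ ¬A   [distribute ∨ over ∧]
≡ C ∧ ¬A   [simplify]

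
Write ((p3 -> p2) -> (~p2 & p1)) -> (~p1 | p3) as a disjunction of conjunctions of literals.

p2 | ~p1 | p3

((p3 -> p2) -> (~p2 & p1)) -> (~p1 | p3)
≡ ~((p3 -> p2) -> (~p2 & p1)) | ~p1 | p3   [eliminate ->]
≡ ~(~(p3 -> p2) | (~p2 & p1)) | ~p1 | p3   [eliminate ->]
≡ ~(~(~p3 | p2) | (~p2 & p1)) | ~p1 | p3   [eliminate ->]
≡ (~~(~p3 | p2) & ~(~p2 & p1)) | ~p1 | p3   [De Morgan]
≡ ((~p3 | p2) & ~(~p2 & p1)) | ~p1 | p3   [double negation]
≡ ((~p3 | p2) & (~~p2 | ~p1)) | ~p1 | p3   [De Morgan]
≡ ((~p3 | p2) & (p2 | ~p1)) | ~p1 | p3   [double negation]
≡ (~p3 & p2) | (~p3 & ~p1) | (p2 & p2) | (p2 & ~p1) | ~p1 | p3   [distribute & over |]
≡ p2 | ~p1 | p3   [simplify]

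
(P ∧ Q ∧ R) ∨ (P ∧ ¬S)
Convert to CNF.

(P ∧ Q ∧ R) ∨ (P ∧ ¬S)
⇔ (P ∨ P) ∧ (P ∨ ¬S) ∧ (Q ∨ P) ∧ (Q ∨ ¬S) ∧ (R ∨ P) ∧ (R ∨ ¬S)   [distribute ∨ over ∧]
⇔ P ∧ (Q ∨ ¬S) ∧ (R ∨ ¬S)   [simplify]

P ∧ (Q ∨ ¬S) ∧ (R ∨ ¬S)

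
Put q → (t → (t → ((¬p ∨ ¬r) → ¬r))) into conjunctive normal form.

¬q ∨ ¬t ∨ p ∨ ¬r

q → (t → (t → ((¬p ∨ ¬r) → ¬r)))
≡ ¬q ∨ (t → (t → ((¬p ∨ ¬r) → ¬r)))   [eliminate →]
≡ ¬q ∨ ¬t ∨ (t → ((¬p ∨ ¬r) → ¬r))   [eliminate →]
≡ ¬q ∨ ¬t ∨ ¬t ∨ ((¬p ∨ ¬r) → ¬r)   [eliminate →]
≡ ¬q ∨ ¬t ∨ ¬t ∨ ¬(¬p ∨ ¬r) ∨ ¬r   [eliminate →]
≡ ¬q ∨ ¬t ∨ ¬t ∨ (¬¬p ∧ ¬¬r) ∨ ¬r   [De Morgan]
≡ ¬q ∨ ¬t ∨ ¬t ∨ (p ∧ ¬¬r) ∨ ¬r   [double negation]
≡ ¬q ∨ ¬t ∨ ¬t ∨ (p ∧ r) ∨ ¬r   [double negation]
≡ (¬q ∨ ¬t ∨ ¬t ∨ p ∨ ¬r) ∧ (¬q ∨ ¬t ∨ ¬t ∨ r ∨ ¬r)   [distribute ∨ over ∧]
≡ ¬q ∨ ¬t ∨ p ∨ ¬r   [simplify]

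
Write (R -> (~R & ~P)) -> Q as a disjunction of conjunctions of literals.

R | Q

(R -> (~R & ~P)) -> Q
= ~(R -> (~R & ~P)) | Q   — eliminate ->
= ~(~R | (~R & ~P)) | Q   — eliminate ->
= (~~R & ~(~R & ~P)) | Q   — De Morgan
= (R & ~(~R & ~P)) | Q   — double negation
= (R & (~~R | ~~P)) | Q   — De Morgan
= (R & (R | ~~P)) | Q   — double negation
= (R & (R | P)) | Q   — double negation
= (R & R) | (R & P) | Q   — distribute & over |
= R | Q   — simplify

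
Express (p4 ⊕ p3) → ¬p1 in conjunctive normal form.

(¬p4 ∨ p3 ∨ ¬p1) ∧ (¬p3 ∨ p4 ∨ ¬p1)

(p4 ⊕ p3) → ¬p1
= ¬(p4 ⊕ p3) ∨ ¬p1
= ¬((p4 ∨ p3) ∧ ¬(p4 ∧ p3)) ∨ ¬p1
= ¬(p4 ∨ p3) ∨ ¬¬(p4 ∧ p3) ∨ ¬p1
= (¬p4 ∧ ¬p3) ∨ ¬¬(p4 ∧ p3) ∨ ¬p1
= (¬p4 ∧ ¬p3) ∨ (p4 ∧ p3) ∨ ¬p1
= (¬p4 ∨ p4 ∨ ¬p1) ∧ (¬p4 ∨ p3 ∨ ¬p1) ∧ (¬p3 ∨ p4 ∨ ¬p1) ∧ (¬p3 ∨ p3 ∨ ¬p1)
= (¬p4 ∨ p3 ∨ ¬p1) ∧ (¬p3 ∨ p4 ∨ ¬p1)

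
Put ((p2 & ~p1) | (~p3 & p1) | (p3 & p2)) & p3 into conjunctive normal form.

((p2 & ~p1) | (~p3 & p1) | (p3 & p2)) & p3
⇔ (p2 | ~p3 | p3) & (p2 | ~p3 | p2) & (p2 | p1 | p3) & (p2 | p1 | p2) & (~p1 | ~p3 | p3) & (~p1 | ~p3 | p2) & (~p1 | p1 | p3) & (~p1 | p1 | p2) & p3   — distribute | over &
⇔ (p2 | ~p3) & (p2 | p1) & p3   — simplify

(p2 | ~p3) & (p2 | p1) & p3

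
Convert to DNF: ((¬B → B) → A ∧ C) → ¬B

B ∧ ¬A ∨ B ∧ ¬C ∨ ¬B

((¬B → B) → A ∧ C) → ¬B
≡ ¬((¬B → B) → A ∧ C) ∨ ¬B
≡ ¬(¬(¬B → B) ∨ A ∧ C) ∨ ¬B
≡ ¬(¬(¬¬B ∨ B) ∨ A ∧ C) ∨ ¬B
≡ ¬¬(¬¬B ∨ B) ∧ ¬(A ∧ C) ∨ ¬B
≡ (¬¬B ∨ B) ∧ ¬(A ∧ C) ∨ ¬B
≡ (B ∨ B) ∧ ¬(A ∧ C) ∨ ¬B
≡ (B ∨ B) ∧ (¬A ∨ ¬C) ∨ ¬B
≡ B ∧ ¬A ∨ B ∧ ¬C ∨ B ∧ ¬A ∨ B ∧ ¬C ∨ ¬B
≡ B ∧ ¬A ∨ B ∧ ¬C ∨ ¬B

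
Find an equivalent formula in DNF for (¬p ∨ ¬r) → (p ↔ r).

(p ∧ r) ∨ (¬p ∧ ¬r)

(¬p ∨ ¬r) → (p ↔ r)
≡ ¬(¬p ∨ ¬r) ∨ (p ↔ r)
≡ ¬(¬p ∨ ¬r) ∨ ((p → r) ∧ (r → p))
≡ ¬(¬p ∨ ¬r) ∨ ((¬p ∨ r) ∧ (r → p))
≡ ¬(¬p ∨ ¬r) ∨ ((¬p ∨ r) ∧ (¬r ∨ p))
≡ (¬¬p ∧ ¬¬r) ∨ ((¬p ∨ r) ∧ (¬r ∨ p))
≡ (p ∧ ¬¬r) ∨ ((¬p ∨ r) ∧ (¬r ∨ p))
≡ (p ∧ r) ∨ ((¬p ∨ r) ∧ (¬r ∨ p))
≡ (p ∧ r) ∨ (¬p ∧ ¬r) ∨ (¬p ∧ p) ∨ (r ∧ ¬r) ∨ (r ∧ p)
≡ (p ∧ r) ∨ (¬p ∧ ¬r)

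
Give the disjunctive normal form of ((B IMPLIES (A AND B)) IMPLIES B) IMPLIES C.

NOT B OR C

((B IMPLIES (A AND B)) IMPLIES B) IMPLIES C
≡ NOT ((B IMPLIES (A AND B)) IMPLIES B) OR C   — eliminate IMPLIES
≡ NOT (NOT (B IMPLIES (A AND B)) OR B) OR C   — eliminate IMPLIES
≡ NOT (NOT (NOT B OR (A AND B)) OR B) OR C   — eliminate IMPLIES
≡ (NOT NOT (NOT B OR (A AND B)) AND NOT B) OR C   — De Morgan
≡ ((NOT B OR (A AND B)) AND NOT B) OR C   — double negation
≡ (NOT B AND NOT B) OR (A AND B AND NOT B) OR C   — distribute AND over OR
≡ NOT B OR C   — simplify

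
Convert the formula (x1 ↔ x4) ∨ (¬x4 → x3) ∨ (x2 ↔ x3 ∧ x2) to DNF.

(x1 ↔ x4) ∨ (¬x4 → x3) ∨ (x2 ↔ x3 ∧ x2)
⇔ (x1 → x4) ∧ (x4 → x1) ∨ (¬x4 → x3) ∨ (x2 ↔ x3 ∧ x2)
⇔ (¬x1 ∨ x4) ∧ (x4 → x1) ∨ (¬x4 → x3) ∨ (x2 ↔ x3 ∧ x2)
⇔ (¬x1 ∨ x4) ∧ (¬x4 ∨ x1) ∨ (¬x4 → x3) ∨ (x2 ↔ x3 ∧ x2)
⇔ (¬x1 ∨ x4) ∧ (¬x4 ∨ x1) ∨ ¬¬x4 ∨ x3 ∨ (x2 ↔ x3 ∧ x2)
⇔ (¬x1 ∨ x4) ∧ (¬x4 ∨ x1) ∨ ¬¬x4 ∨ x3 ∨ (x2 → x3 ∧ x2) ∧ (x3 ∧ x2 → x2)
⇔ (¬x1 ∨ x4) ∧ (¬x4 ∨ x1) ∨ ¬¬x4 ∨ x3 ∨ (¬x2 ∨ x3 ∧ x2) ∧ (x3 ∧ x2 → x2)
⇔ (¬x1 ∨ x4) ∧ (¬x4 ∨ x1) ∨ ¬¬x4 ∨ x3 ∨ (¬x2 ∨ x3 ∧ x2) ∧ (¬(x3 ∧ x2) ∨ x2)
⇔ (¬x1 ∨ x4) ∧ (¬x4 ∨ x1) ∨ x4 ∨ x3 ∨ (¬x2 ∨ x3 ∧ x2) ∧ (¬(x3 ∧ x2) ∨ x2)
⇔ (¬x1 ∨ x4) ∧ (¬x4 ∨ x1) ∨ x4 ∨ x3 ∨ (¬x2 ∨ x3 ∧ x2) ∧ (¬x3 ∨ ¬x2 ∨ x2)
⇔ ¬x1 ∧ ¬x4 ∨ ¬x1 ∧ x1 ∨ x4 ∧ ¬x4 ∨ x4 ∧ x1 ∨ x4 ∨ x3 ∨ ¬x2 ∧ ¬x3 ∨ ¬x2 ∧ ¬x2 ∨ ¬x2 ∧ x2 ∨ x3 ∧ x2 ∧ ¬x3 ∨ x3 ∧ x2 ∧ ¬x2 ∨ x3 ∧ x2 ∧ x2
⇔ ¬x1 ∧ ¬x4 ∨ x4 ∨ x3 ∨ ¬x2

¬x1 ∧ ¬x4 ∨ x4 ∨ x3 ∨ ¬x2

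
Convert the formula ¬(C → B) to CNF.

¬(C → B)
≡ ¬(¬C ∨ B)   — eliminate →
≡ ¬¬C ∧ ¬B   — De Morgan
≡ C ∧ ¬B   — double negation

C ∧ ¬B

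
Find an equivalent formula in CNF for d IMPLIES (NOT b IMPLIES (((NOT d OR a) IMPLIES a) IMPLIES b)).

d IMPLIES (NOT b IMPLIES (((NOT d OR a) IMPLIES a) IMPLIES b))
≡ NOT d OR (NOT b IMPLIES (((NOT d OR a) IMPLIES a) IMPLIES b))
≡ NOT d OR NOT NOT b OR (((NOT d OR a) IMPLIES a) IMPLIES b)
≡ NOT d OR NOT NOT b OR NOT ((NOT d OR a) IMPLIES a) OR b
≡ NOT d OR NOT NOT b OR NOT (NOT (NOT d OR a) OR a) OR b
≡ NOT d OR b OR NOT (NOT (NOT d OR a) OR a) OR b
≡ NOT d OR b OR (NOT NOT (NOT d OR a) AND NOT a) OR b
≡ NOT d OR b OR ((NOT d OR a) AND NOT a) OR b
≡ (NOT d OR b OR NOT d OR a OR b) AND (NOT d OR b OR NOT a OR b)
≡ (NOT d OR b OR a) AND (NOT d OR b OR NOT a)

(NOT d OR b OR a) AND (NOT d OR b OR NOT a)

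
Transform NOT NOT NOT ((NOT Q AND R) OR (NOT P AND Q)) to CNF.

NOT NOT NOT ((NOT Q AND R) OR (NOT P AND Q))
≡ NOT ((NOT Q AND R) OR (NOT P AND Q))   — double negation
≡ NOT (NOT Q AND R) AND NOT (NOT P AND Q)   — De Morgan
≡ (NOT NOT Q OR NOT R) AND NOT (NOT P AND Q)   — De Morgan
≡ (Q OR NOT R) AND NOT (NOT P AND Q)   — double negation
≡ (Q OR NOT R) AND (NOT NOT P OR NOT Q)   — De Morgan
≡ (Q OR NOT R) AND (P OR NOT Q)   — double negation

(Q OR NOT R) AND (P OR NOT Q)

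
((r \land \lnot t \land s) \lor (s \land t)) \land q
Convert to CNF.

(r \lor t) \land s \land q

((r \land \lnot t \land s) \lor (s \land t)) \land q
⇔ (r \lor s) \land (r \lor t) \land (\lnot t \lor s) \land (\lnot t \lor t) \land (s \lor s) \land (s \lor t) \land q
⇔ (r \lor t) \land s \land q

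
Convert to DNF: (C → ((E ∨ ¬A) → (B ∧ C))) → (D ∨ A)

(C ∧ E ∧ ¬B) ∨ (C ∧ ¬A ∧ ¬B) ∨ D ∨ A

(C → ((E ∨ ¬A) → (B ∧ C))) → (D ∨ A)
≡ ¬(C → ((E ∨ ¬A) → (B ∧ C))) ∨ D ∨ A   (eliminate →)
≡ ¬(¬C ∨ ((E ∨ ¬A) → (B ∧ C))) ∨ D ∨ A   (eliminate →)
≡ ¬(¬C ∨ ¬(E ∨ ¬A) ∨ (B ∧ C)) ∨ D ∨ A   (eliminate →)
≡ (¬¬C ∧ ¬¬(E ∨ ¬A) ∧ ¬(B ∧ C)) ∨ D ∨ A   (De Morgan)
≡ (C ∧ ¬¬(E ∨ ¬A) ∧ ¬(B ∧ C)) ∨ D ∨ A   (double negation)
≡ (C ∧ (E ∨ ¬A) ∧ ¬(B ∧ C)) ∨ D ∨ A   (double negation)
≡ (C ∧ (E ∨ ¬A) ∧ (¬B ∨ ¬C)) ∨ D ∨ A   (De Morgan)
≡ (C ∧ E ∧ ¬B) ∨ (C ∧ E ∧ ¬C) ∨ (C ∧ ¬A ∧ ¬B) ∨ (C ∧ ¬A ∧ ¬C) ∨ D ∨ A   (distribute ∧ over ∨)
≡ (C ∧ E ∧ ¬B) ∨ (C ∧ ¬A ∧ ¬B) ∨ D ∨ A   (simplify)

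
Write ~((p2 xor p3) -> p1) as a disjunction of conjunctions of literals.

~((p2 xor p3) -> p1)
= ~(~(p2 xor p3) | p1)   [eliminate ->]
= ~(~((p2 & ~p3) | (~p2 & p3)) | p1)   [expand xor]
= ~~((p2 & ~p3) | (~p2 & p3)) & ~p1   [De Morgan]
= ((p2 & ~p3) | (~p2 & p3)) & ~p1   [double negation]
= (p2 & ~p3 & ~p1) | (~p2 & p3 & ~p1)   [distribute & over |]

(p2 & ~p3 & ~p1) | (~p2 & p3 & ~p1)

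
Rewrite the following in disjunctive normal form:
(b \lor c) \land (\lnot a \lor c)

(b \land \lnot a) \lor c

(b \lor c) \land (\lnot a \lor c)
≡ (b \land \lnot a) \lor (b \land c) \lor (c \land \lnot a) \lor (c \land c)   (distribute \land over \lor)
≡ (b \land \lnot a) \lor c   (simplify)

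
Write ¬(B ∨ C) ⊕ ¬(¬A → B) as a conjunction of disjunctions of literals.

¬(B ∨ C) ⊕ ¬(¬A → B)
= (¬(B ∨ C) ∨ ¬(¬A → B)) ∧ ¬(¬(B ∨ C) ∧ ¬(¬A → B))   — expand ⊕
= (¬(B ∨ C) ∨ ¬(¬¬A ∨ B)) ∧ ¬(¬(B ∨ C) ∧ ¬(¬A → B))   — eliminate →
= (¬(B ∨ C) ∨ ¬(¬¬A ∨ B)) ∧ ¬(¬(B ∨ C) ∧ ¬(¬¬A ∨ B))   — eliminate →
= ((¬B ∧ ¬C) ∨ ¬(¬¬A ∨ B)) ∧ ¬(¬(B ∨ C) ∧ ¬(¬¬A ∨ B))   — De Morgan
= ((¬B ∧ ¬C) ∨ (¬¬¬A ∧ ¬B)) ∧ ¬(¬(B ∨ C) ∧ ¬(¬¬A ∨ B))   — De Morgan
= ((¬B ∧ ¬C) ∨ (¬A ∧ ¬B)) ∧ ¬(¬(B ∨ C) ∧ ¬(¬¬A ∨ B))   — double negation
= ((¬B ∧ ¬C) ∨ (¬A ∧ ¬B)) ∧ (¬¬(B ∨ C) ∨ ¬¬(¬¬A ∨ B))   — De Morgan
= ((¬B ∧ ¬C) ∨ (¬A ∧ ¬B)) ∧ (B ∨ C ∨ ¬¬(¬¬A ∨ B))   — double negation
= ((¬B ∧ ¬C) ∨ (¬A ∧ ¬B)) ∧ (B ∨ C ∨ ¬¬A ∨ B)   — double negation
= ((¬B ∧ ¬C) ∨ (¬A ∧ ¬B)) ∧ (B ∨ C ∨ A ∨ B)   — double negation
= (¬B ∨ ¬A) ∧ (¬B ∨ ¬B) ∧ (¬C ∨ ¬A) ∧ (¬C ∨ ¬B) ∧ (B ∨ C ∨ A ∨ B)   — distribute ∨ over ∧
= ¬B ∧ (¬C ∨ ¬A) ∧ (B ∨ C ∨ A)   — simplify

¬B ∧ (¬C ∨ ¬A) ∧ (B ∨ C ∨ A)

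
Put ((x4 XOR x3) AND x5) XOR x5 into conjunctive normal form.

x5 AND (NOT x4 OR x3 OR NOT x5) AND (NOT x3 OR x4 OR NOT x5)

((x4 XOR x3) AND x5) XOR x5
≡ (((x4 XOR x3) AND x5) OR x5) AND NOT ((x4 XOR x3) AND x5 AND x5)   (expand XOR)
≡ (((x4 OR x3) AND NOT (x4 AND x3) AND x5) OR x5) AND NOT ((x4 XOR x3) AND x5 AND x5)   (expand XOR)
≡ (((x4 OR x3) AND NOT (x4 AND x3) AND x5) OR x5) AND NOT ((x4 OR x3) AND NOT (x4 AND x3) AND x5 AND x5)   (expand XOR)
≡ (((x4 OR x3) AND (NOT x4 OR NOT x3) AND x5) OR x5) AND NOT ((x4 OR x3) AND NOT (x4 AND x3) AND x5 AND x5)   (De Morgan)
≡ (((x4 OR x3) AND (NOT x4 OR NOT x3) AND x5) OR x5) AND (NOT (x4 OR x3) OR NOT NOT (x4 AND x3) OR NOT x5 OR NOT x5)   (De Morgan)
≡ (((x4 OR x3) AND (NOT x4 OR NOT x3) AND x5) OR x5) AND ((NOT x4 AND NOT x3) OR NOT NOT (x4 AND x3) OR NOT x5 OR NOT x5)   (De Morgan)
≡ (((x4 OR x3) AND (NOT x4 OR NOT x3) AND x5) OR x5) AND ((NOT x4 AND NOT x3) OR (x4 AND x3) OR NOT x5 OR NOT x5)   (double negation)
≡ (x4 OR x3 OR x5) AND (NOT x4 OR NOT x3 OR x5) AND (x5 OR x5) AND (NOT x4 OR x4 OR NOT x5 OR NOT x5) AND (NOT x4 OR x3 OR NOT x5 OR NOT x5) AND (NOT x3 OR x4 OR NOT x5 OR NOT x5) AND (NOT x3 OR x3 OR NOT x5 OR NOT x5)   (distribute OR over AND)
≡ x5 AND (NOT x4 OR x3 OR NOT x5) AND (NOT x3 OR x4 OR NOT x5)   (simplify)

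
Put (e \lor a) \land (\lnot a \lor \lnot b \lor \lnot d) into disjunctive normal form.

(e \land \lnot a) \lor (e \land \lnot b) \lor (e \land \lnot d) \lor (a \land \lnot b) \lor (a \land \lnot d)

(e \lor a) \land (\lnot a \lor \lnot b \lor \lnot d)
≡ (e \land \lnot a) \lor (e \land \lnot b) \lor (e \land \lnot d) \lor (a \land \lnot a) \lor (a \land \lnot b) \lor (a \land \lnot d)   [distribute \land over \lor]
≡ (e \land \lnot a) \lor (e \land \lnot b) \lor (e \land \lnot d) \lor (a \land \lnot b) \lor (a \land \lnot d)   [simplify]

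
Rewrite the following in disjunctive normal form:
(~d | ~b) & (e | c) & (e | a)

(~d & e) | (~d & c & a) | (~b & e) | (~b & c & a)

(~d | ~b) & (e | c) & (e | a)
≡ (~d & e & e) | (~d & e & a) | (~d & c & e) | (~d & c & a) | (~b & e & e) | (~b & e & a) | (~b & c & e) | (~b & c & a)
≡ (~d & e) | (~d & c & a) | (~b & e) | (~b & c & a)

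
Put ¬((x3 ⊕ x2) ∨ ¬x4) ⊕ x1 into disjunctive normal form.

¬((x3 ⊕ x2) ∨ ¬x4) ⊕ x1
≡ (¬((x3 ⊕ x2) ∨ ¬x4) ∧ ¬x1) ∨ (¬¬((x3 ⊕ x2) ∨ ¬x4) ∧ x1)   [expand ⊕]
≡ (¬((x3 ∧ ¬x2) ∨ (¬x3 ∧ x2) ∨ ¬x4) ∧ ¬x1) ∨ (¬¬((x3 ⊕ x2) ∨ ¬x4) ∧ x1)   [expand ⊕]
≡ (¬((x3 ∧ ¬x2) ∨ (¬x3 ∧ x2) ∨ ¬x4) ∧ ¬x1) ∨ (¬¬((x3 ∧ ¬x2) ∨ (¬x3 ∧ x2) ∨ ¬x4) ∧ x1)   [expand ⊕]
≡ (¬(x3 ∧ ¬x2) ∧ ¬(¬x3 ∧ x2) ∧ ¬¬x4 ∧ ¬x1) ∨ (¬¬((x3 ∧ ¬x2) ∨ (¬x3 ∧ x2) ∨ ¬x4) ∧ x1)   [De Morgan]
≡ ((¬x3 ∨ ¬¬x2) ∧ ¬(¬x3 ∧ x2) ∧ ¬¬x4 ∧ ¬x1) ∨ (¬¬((x3 ∧ ¬x2) ∨ (¬x3 ∧ x2) ∨ ¬x4) ∧ x1)   [De Morgan]
≡ ((¬x3 ∨ x2) ∧ ¬(¬x3 ∧ x2) ∧ ¬¬x4 ∧ ¬x1) ∨ (¬¬((x3 ∧ ¬x2) ∨ (¬x3 ∧ x2) ∨ ¬x4) ∧ x1)   [double negation]
≡ ((¬x3 ∨ x2) ∧ (¬¬x3 ∨ ¬x2) ∧ ¬¬x4 ∧ ¬x1) ∨ (¬¬((x3 ∧ ¬x2) ∨ (¬x3 ∧ x2) ∨ ¬x4) ∧ x1)   [De Morgan]
≡ ((¬x3 ∨ x2) ∧ (x3 ∨ ¬x2) ∧ ¬¬x4 ∧ ¬x1) ∨ (¬¬((x3 ∧ ¬x2) ∨ (¬x3 ∧ x2) ∨ ¬x4) ∧ x1)   [double negation]
≡ ((¬x3 ∨ x2) ∧ (x3 ∨ ¬x2) ∧ x4 ∧ ¬x1) ∨ (¬¬((x3 ∧ ¬x2) ∨ (¬x3 ∧ x2) ∨ ¬x4) ∧ x1)   [double negation]
≡ ((¬x3 ∨ x2) ∧ (x3 ∨ ¬x2) ∧ x4 ∧ ¬x1) ∨ (((x3 ∧ ¬x2) ∨ (¬x3 ∧ x2) ∨ ¬x4) ∧ x1)   [double negation]
≡ (¬x3 ∧ x3 ∧ x4 ∧ ¬x1) ∨ (¬x3 ∧ ¬x2 ∧ x4 ∧ ¬x1) ∨ (x2 ∧ x3 ∧ x4 ∧ ¬x1) ∨ (x2 ∧ ¬x2 ∧ x4 ∧ ¬x1) ∨ (x3 ∧ ¬x2 ∧ x1) ∨ (¬x3 ∧ x2 ∧ x1) ∨ (¬x4 ∧ x1)   [distribute ∧ over ∨]
≡ (¬x3 ∧ ¬x2 ∧ x4 ∧ ¬x1) ∨ (x2 ∧ x3 ∧ x4 ∧ ¬x1) ∨ (x3 ∧ ¬x2 ∧ x1) ∨ (¬x3 ∧ x2 ∧ x1) ∨ (¬x4 ∧ x1)   [simplify]

(¬x3 ∧ ¬x2 ∧ x4 ∧ ¬x1) ∨ (x2 ∧ x3 ∧ x4 ∧ ¬x1) ∨ (x3 ∧ ¬x2 ∧ x1) ∨ (¬x3 ∧ x2 ∧ x1) ∨ (¬x4 ∧ x1)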